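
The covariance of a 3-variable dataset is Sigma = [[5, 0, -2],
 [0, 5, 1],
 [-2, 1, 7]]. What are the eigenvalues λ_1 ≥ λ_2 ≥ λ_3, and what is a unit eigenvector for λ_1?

Step 1 — characteristic polynomial p(λ) = det(λI - Sigma) = λ³ - tr·λ² + c_1·λ - det, where tr = trace, c_1 = sum of the principal 2×2 minors, det = det(Sigma):
  tr = 5 + 5 + 7 = 17,
  c_1 = (5·5 - (0)²) + (5·7 - (-2)²) + (5·7 - (1)²) = 25 + 31 + 34 = 90,
  det = 5·(5·7 - (1)²) - (0)·((0)·7 - (1)·(-2)) + (-2)·((0)·(1) - 5·(-2)) = 5·(34) - (0)·(2) + (-2)·(10) = 150.
  So p(λ) = λ³ - 17λ² + 90λ - 150.
Step 2 — look for an integer root (rational root theorem: any rational root is an integer divisor of 150). Testing λ = 5:
  p(5) = 125 - 425 + 450 - 150 = 0  ✓
  Dividing out (λ - 5): p(λ) = (λ - 5)(λ² - 12λ + 30).
Step 3 — remaining eigenvalues from the quadratic λ² - 12λ + 30 = 0:
  Δ = 12² - 4·30 = 144 - 120 = 24,  λ = (12 ± √24)/2 = (12 ± 4.899)/2 ≈ 8.4495 or 3.5505.
  Sorted: λ_1 = 8.4495,  λ_2 = 5,  λ_3 = 3.5505  (check: sum = 17 = tr ✓).

Step 4 — unit eigenvector for λ_1 ≈ 8.4495: v spans the null space of (Sigma - λ_1 I), whose rows are
  r_1 = (-3.4495, 0, -2),  r_2 = (0, -3.4495, 1),  r_3 = (-2, 1, -1.4495).
  v is orthogonal to every row, so take v ∝ r_1 × r_2 = ((0)·(1) - (-2)·(-3.4495), (-2)·(0) - (-3.4495)·(1), (-3.4495)·(-3.4495) - (0)·(0)) ≈ (-6.899, 3.4495, 11.899).
  Rescale (multiply by -1 so the first nonzero entry is positive): u = (6.899, -3.4495, -11.899).
  ||u|| = √((6.899)² + (-3.4495)² + (-11.899)²) = √(201.0806) ≈ 14.1803,  v_1 = u/||u|| ≈ (0.4865, -0.2433, -0.8391) (||v_1|| = 1).

λ_1 = 8.4495,  λ_2 = 5,  λ_3 = 3.5505;  v_1 ≈ (0.4865, -0.2433, -0.8391)


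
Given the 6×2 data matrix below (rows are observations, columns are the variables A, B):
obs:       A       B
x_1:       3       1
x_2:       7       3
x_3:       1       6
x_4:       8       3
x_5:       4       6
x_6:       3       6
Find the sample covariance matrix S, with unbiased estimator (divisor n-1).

Step 1 — column means:
  mean(A) = (3 + 7 + 1 + 8 + 4 + 3) / 6 = 26/6 = 4.3333
  mean(B) = (1 + 3 + 6 + 3 + 6 + 6) / 6 = 25/6 = 4.1667

Step 2 — sample covariance S[i,j] = (1/(n-1)) · Σ_k (x_{k,i} - mean_i) · (x_{k,j} - mean_j), with n-1 = 5.
  S[A,A] = ((-1.3333)·(-1.3333) + (2.6667)·(2.6667) + (-3.3333)·(-3.3333) + (3.6667)·(3.6667) + (-0.3333)·(-0.3333) + (-1.3333)·(-1.3333)) / 5 = 35.3333/5 = 7.0667
  S[A,B] = ((-1.3333)·(-3.1667) + (2.6667)·(-1.1667) + (-3.3333)·(1.8333) + (3.6667)·(-1.1667) + (-0.3333)·(1.8333) + (-1.3333)·(1.8333)) / 5 = -12.3333/5 = -2.4667
  S[B,B] = ((-3.1667)·(-3.1667) + (-1.1667)·(-1.1667) + (1.8333)·(1.8333) + (-1.1667)·(-1.1667) + (1.8333)·(1.8333) + (1.8333)·(1.8333)) / 5 = 22.8333/5 = 4.5667

S is symmetric (S[j,i] = S[i,j]). Assembling:

S = [[7.0667, -2.4667],
 [-2.4667, 4.5667]]


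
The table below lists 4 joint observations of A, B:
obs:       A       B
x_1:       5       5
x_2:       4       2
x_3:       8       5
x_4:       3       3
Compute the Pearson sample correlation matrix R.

Step 1 — column means:
  mean(A) = (5 + 4 + 8 + 3) / 4 = 20/4 = 5
  mean(B) = (5 + 2 + 5 + 3) / 4 = 15/4 = 3.75

Step 2 — sample variances and covariances s[i,j] = (1/(n-1)) · Σ_k (x_{k,i} - mean_i) · (x_{k,j} - mean_j), with n-1 = 3:
  s[A,A] = ((0)·(0) + (-1)·(-1) + (3)·(3) + (-2)·(-2)) / 3 = 14/3 = 4.6667
  s[A,B] = ((0)·(1.25) + (-1)·(-1.75) + (3)·(1.25) + (-2)·(-0.75)) / 3 = 7/3 = 2.3333
  s[B,B] = ((1.25)·(1.25) + (-1.75)·(-1.75) + (1.25)·(1.25) + (-0.75)·(-0.75)) / 3 = 6.75/3 = 2.25
  Sample standard deviations s_i = √(s[i,i]):
  s(A) = √(4.6667) = 2.1602
  s(B) = √(2.25) = 1.5

Step 3 — r_{ij} = s_{ij} / (s_i · s_j):
  r[A,A] = 1 (diagonal).
  r[A,B] = 2.3333 / (2.1602 · 1.5) = 2.3333 / 3.2404 = 0.7201
  r[B,B] = 1 (diagonal).

R is symmetric with unit diagonal. Assembling:

R = [[1, 0.7201],
 [0.7201, 1]]


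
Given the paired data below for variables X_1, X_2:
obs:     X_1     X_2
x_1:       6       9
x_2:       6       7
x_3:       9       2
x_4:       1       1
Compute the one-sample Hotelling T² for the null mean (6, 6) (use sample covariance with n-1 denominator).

Step 1 — sample mean vector:
  mean(X_1) = (6 + 6 + 9 + 1) / 4 = 22/4 = 5.5
  mean(X_2) = (9 + 7 + 2 + 1) / 4 = 19/4 = 4.75
  x̄ = (5.5, 4.75),  deviation x̄ - mu_0 = (5.5, 4.75) - (6, 6) = (-0.5, -1.25).

Step 2 — sample covariance matrix, S[i,j] = (1/(n-1)) · Σ_k (x_{k,i} - mean_i) · (x_{k,j} - mean_j), divisor n-1 = 3:
  S[X_1,X_1] = ((0.5)·(0.5) + (0.5)·(0.5) + (3.5)·(3.5) + (-4.5)·(-4.5)) / 3 = 33/3 = 11
  S[X_1,X_2] = ((0.5)·(4.25) + (0.5)·(2.25) + (3.5)·(-2.75) + (-4.5)·(-3.75)) / 3 = 10.5/3 = 3.5
  S[X_2,X_2] = ((4.25)·(4.25) + (2.25)·(2.25) + (-2.75)·(-2.75) + (-3.75)·(-3.75)) / 3 = 44.75/3 = 14.9167
  S = [[11, 3.5],
 [3.5, 14.9167]].

Step 3 — invert S. det(S) = 11·14.9167 - (3.5)² = 151.8333.
  S^{-1} = (1/det) · [[d, -b], [-b, a]] = [[0.0982, -0.0231],
 [-0.0231, 0.0724]].

Step 4 — quadratic form (x̄ - mu_0)^T · S^{-1} · (x̄ - mu_0):
  S^{-1} · (x̄ - mu_0) = (-0.0203, -0.079),
  (x̄ - mu_0)^T · [...] = (-0.5)·(-0.0203) + (-1.25)·(-0.079) = 0.1089.

Step 5 — scale by n: T² = 4 · 0.1089 = 0.4358.

T² ≈ 0.4358


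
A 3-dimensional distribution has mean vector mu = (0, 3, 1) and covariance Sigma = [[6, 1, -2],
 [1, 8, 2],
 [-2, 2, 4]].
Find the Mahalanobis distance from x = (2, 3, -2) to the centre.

Step 1 — centre the observation: (x - mu) = (2, 0, -3).

Step 2 — invert Sigma (cofactor / det for 3×3, or solve directly):
  Sigma^{-1} = [[0.2258, -0.0645, 0.1452],
 [-0.0645, 0.1613, -0.1129],
 [0.1452, -0.1129, 0.379]].

Step 3 — form the quadratic (x - mu)^T · Sigma^{-1} · (x - mu):
  Sigma^{-1} · (x - mu) = (0.0161, 0.2097, -0.8468).
  (x - mu)^T · [Sigma^{-1} · (x - mu)] = (2)·(0.0161) + (0)·(0.2097) + (-3)·(-0.8468) = 2.5726.

Step 4 — take square root: d = √(2.5726) ≈ 1.6039.

d(x, mu) = √(2.5726) ≈ 1.6039


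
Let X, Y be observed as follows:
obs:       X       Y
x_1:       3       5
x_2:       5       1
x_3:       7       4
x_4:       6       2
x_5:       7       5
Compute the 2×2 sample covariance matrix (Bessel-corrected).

Step 1 — column means:
  mean(X) = (3 + 5 + 7 + 6 + 7) / 5 = 28/5 = 5.6
  mean(Y) = (5 + 1 + 4 + 2 + 5) / 5 = 17/5 = 3.4

Step 2 — sample covariance S[i,j] = (1/(n-1)) · Σ_k (x_{k,i} - mean_i) · (x_{k,j} - mean_j), with n-1 = 4.
  S[X,X] = ((-2.6)·(-2.6) + (-0.6)·(-0.6) + (1.4)·(1.4) + (0.4)·(0.4) + (1.4)·(1.4)) / 4 = 11.2/4 = 2.8
  S[X,Y] = ((-2.6)·(1.6) + (-0.6)·(-2.4) + (1.4)·(0.6) + (0.4)·(-1.4) + (1.4)·(1.6)) / 4 = -0.2/4 = -0.05
  S[Y,Y] = ((1.6)·(1.6) + (-2.4)·(-2.4) + (0.6)·(0.6) + (-1.4)·(-1.4) + (1.6)·(1.6)) / 4 = 13.2/4 = 3.3

S is symmetric (S[j,i] = S[i,j]). Assembling:

S = [[2.8, -0.05],
 [-0.05, 3.3]]


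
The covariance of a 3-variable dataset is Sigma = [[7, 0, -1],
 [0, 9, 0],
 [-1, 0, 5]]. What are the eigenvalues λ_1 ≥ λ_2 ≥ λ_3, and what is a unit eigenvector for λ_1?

Step 1 — characteristic polynomial p(λ) = det(λI - Sigma) = λ³ - tr·λ² + c_1·λ - det, where tr = trace, c_1 = sum of the principal 2×2 minors, det = det(Sigma):
  tr = 7 + 9 + 5 = 21,
  c_1 = (7·9 - (0)²) + (7·5 - (-1)²) + (9·5 - (0)²) = 63 + 34 + 45 = 142,
  det = 7·(9·5 - (0)²) - (0)·((0)·5 - (0)·(-1)) + (-1)·((0)·(0) - 9·(-1)) = 7·(45) - (0)·(0) + (-1)·(9) = 306.
  So p(λ) = λ³ - 21λ² + 142λ - 306.
Step 2 — look for an integer root (rational root theorem: any rational root is an integer divisor of 306). Testing λ = 9:
  p(9) = 729 - 1701 + 1278 - 306 = 0  ✓
  Dividing out (λ - 9): p(λ) = (λ - 9)(λ² - 12λ + 34).
Step 3 — remaining eigenvalues from the quadratic λ² - 12λ + 34 = 0:
  Δ = 12² - 4·34 = 144 - 136 = 8,  λ = (12 ± √8)/2 = (12 ± 2.8284)/2 ≈ 7.4142 or 4.5858.
  Sorted: λ_1 = 9,  λ_2 = 7.4142,  λ_3 = 4.5858  (check: sum = 21 = tr ✓).

Step 4 — unit eigenvector for λ_1 = 9: v spans the null space of (Sigma - λ_1 I), whose rows are
  r_1 = (-2, 0, -1),  r_2 = (0, 0, 0),  r_3 = (-1, 0, -4).
  v is orthogonal to every row, so take v ∝ r_1 × r_3 = ((0)·(-4) - (-1)·(0), (-1)·(-1) - (-2)·(-4), (-2)·(0) - (0)·(-1)) = (0, -7, 0).
  Rescale (divide by 7; multiply by -1 so the first nonzero entry is positive): u = (0, 1, 0).
  ||u|| = √((0)² + (1)² + (0)²) = √(1) = 1,  v_1 = u/||u|| ≈ (0, 1, 0) (||v_1|| = 1).

λ_1 = 9,  λ_2 = 7.4142,  λ_3 = 4.5858;  v_1 ≈ (0, 1, 0)


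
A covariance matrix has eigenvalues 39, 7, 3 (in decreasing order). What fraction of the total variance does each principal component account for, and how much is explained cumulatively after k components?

Step 1 — total variance = trace(Sigma) = Σ λ_i = 39 + 7 + 3 = 49.

Step 2 — fraction explained by component i = λ_i / Σ λ:
  PC1: 39/49 = 0.7959
  PC2: 7/49 = 0.1429
  PC3: 3/49 = 0.0612

Step 3 — cumulative fraction after k components = (λ_1 + ... + λ_k) / Σ λ:
  k = 1: 39/49 = 0.7959
  k = 2: (39 + 7)/49 = 46/49 = 0.9388
  k = 3: (39 + 7 + 3)/49 = 49/49 = 1

Summary (fraction, with percent):

explained: PC1 0.7959 (79.59%), PC2 0.1429 (14.29%), PC3 0.0612 (6.12%);  cumulative: 0.7959, 0.9388, 1


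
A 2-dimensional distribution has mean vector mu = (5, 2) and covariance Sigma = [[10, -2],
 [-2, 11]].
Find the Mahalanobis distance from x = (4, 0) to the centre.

Step 1 — centre the observation: (x - mu) = (-1, -2).

Step 2 — invert Sigma. det(Sigma) = 10·11 - (-2)² = 106.
  Sigma^{-1} = (1/det) · [[d, -b], [-b, a]] = [[0.1038, 0.0189],
 [0.0189, 0.0943]].

Step 3 — form the quadratic (x - mu)^T · Sigma^{-1} · (x - mu):
  Sigma^{-1} · (x - mu) = (-0.1415, -0.2075).
  (x - mu)^T · [Sigma^{-1} · (x - mu)] = (-1)·(-0.1415) + (-2)·(-0.2075) = 0.5566.

Step 4 — take square root: d = √(0.5566) ≈ 0.7461.

d(x, mu) = √(0.5566) ≈ 0.7461


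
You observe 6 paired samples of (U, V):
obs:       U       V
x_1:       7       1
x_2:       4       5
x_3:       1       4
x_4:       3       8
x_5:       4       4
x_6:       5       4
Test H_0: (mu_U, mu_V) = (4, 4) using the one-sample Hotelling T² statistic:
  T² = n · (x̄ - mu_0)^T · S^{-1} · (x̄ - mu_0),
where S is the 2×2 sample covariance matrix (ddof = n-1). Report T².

Step 1 — sample mean vector:
  mean(U) = (7 + 4 + 1 + 3 + 4 + 5) / 6 = 24/6 = 4
  mean(V) = (1 + 5 + 4 + 8 + 4 + 4) / 6 = 26/6 = 4.3333
  x̄ = (4, 4.3333),  deviation x̄ - mu_0 = (4, 4.3333) - (4, 4) = (0, 0.3333).

Step 2 — sample covariance matrix, S[i,j] = (1/(n-1)) · Σ_k (x_{k,i} - mean_i) · (x_{k,j} - mean_j), divisor n-1 = 5:
  S[U,U] = ((3)·(3) + (0)·(0) + (-3)·(-3) + (-1)·(-1) + (0)·(0) + (1)·(1)) / 5 = 20/5 = 4
  S[U,V] = ((3)·(-3.3333) + (0)·(0.6667) + (-3)·(-0.3333) + (-1)·(3.6667) + (0)·(-0.3333) + (1)·(-0.3333)) / 5 = -13/5 = -2.6
  S[V,V] = ((-3.3333)·(-3.3333) + (0.6667)·(0.6667) + (-0.3333)·(-0.3333) + (3.6667)·(3.6667) + (-0.3333)·(-0.3333) + (-0.3333)·(-0.3333)) / 5 = 25.3333/5 = 5.0667
  S = [[4, -2.6],
 [-2.6, 5.0667]].

Step 3 — invert S. det(S) = 4·5.0667 - (-2.6)² = 13.5067.
  S^{-1} = (1/det) · [[d, -b], [-b, a]] = [[0.3751, 0.1925],
 [0.1925, 0.2962]].

Step 4 — quadratic form (x̄ - mu_0)^T · S^{-1} · (x̄ - mu_0):
  S^{-1} · (x̄ - mu_0) = (0.0642, 0.0987),
  (x̄ - mu_0)^T · [...] = (0)·(0.0642) + (0.3333)·(0.0987) = 0.0329.

Step 5 — scale by n: T² = 6 · 0.0329 = 0.1974.

T² ≈ 0.1974


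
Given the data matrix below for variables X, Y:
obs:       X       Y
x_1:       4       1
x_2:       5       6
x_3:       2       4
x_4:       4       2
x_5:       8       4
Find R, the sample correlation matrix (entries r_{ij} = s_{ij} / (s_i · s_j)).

Step 1 — column means:
  mean(X) = (4 + 5 + 2 + 4 + 8) / 5 = 23/5 = 4.6
  mean(Y) = (1 + 6 + 4 + 2 + 4) / 5 = 17/5 = 3.4

Step 2 — sample variances and covariances s[i,j] = (1/(n-1)) · Σ_k (x_{k,i} - mean_i) · (x_{k,j} - mean_j), with n-1 = 4:
  s[X,X] = ((-0.6)·(-0.6) + (0.4)·(0.4) + (-2.6)·(-2.6) + (-0.6)·(-0.6) + (3.4)·(3.4)) / 4 = 19.2/4 = 4.8
  s[X,Y] = ((-0.6)·(-2.4) + (0.4)·(2.6) + (-2.6)·(0.6) + (-0.6)·(-1.4) + (3.4)·(0.6)) / 4 = 3.8/4 = 0.95
  s[Y,Y] = ((-2.4)·(-2.4) + (2.6)·(2.6) + (0.6)·(0.6) + (-1.4)·(-1.4) + (0.6)·(0.6)) / 4 = 15.2/4 = 3.8
  Sample standard deviations s_i = √(s[i,i]):
  s(X) = √(4.8) = 2.1909
  s(Y) = √(3.8) = 1.9494

Step 3 — r_{ij} = s_{ij} / (s_i · s_j):
  r[X,X] = 1 (diagonal).
  r[X,Y] = 0.95 / (2.1909 · 1.9494) = 0.95 / 4.2708 = 0.2224
  r[Y,Y] = 1 (diagonal).

R is symmetric with unit diagonal. Assembling:

R = [[1, 0.2224],
 [0.2224, 1]]


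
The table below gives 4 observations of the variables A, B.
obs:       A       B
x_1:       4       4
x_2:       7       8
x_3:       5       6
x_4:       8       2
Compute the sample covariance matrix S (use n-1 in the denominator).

Step 1 — column means:
  mean(A) = (4 + 7 + 5 + 8) / 4 = 24/4 = 6
  mean(B) = (4 + 8 + 6 + 2) / 4 = 20/4 = 5

Step 2 — sample covariance S[i,j] = (1/(n-1)) · Σ_k (x_{k,i} - mean_i) · (x_{k,j} - mean_j), with n-1 = 3.
  S[A,A] = ((-2)·(-2) + (1)·(1) + (-1)·(-1) + (2)·(2)) / 3 = 10/3 = 3.3333
  S[A,B] = ((-2)·(-1) + (1)·(3) + (-1)·(1) + (2)·(-3)) / 3 = -2/3 = -0.6667
  S[B,B] = ((-1)·(-1) + (3)·(3) + (1)·(1) + (-3)·(-3)) / 3 = 20/3 = 6.6667

S is symmetric (S[j,i] = S[i,j]). Assembling:

S = [[3.3333, -0.6667],
 [-0.6667, 6.6667]]


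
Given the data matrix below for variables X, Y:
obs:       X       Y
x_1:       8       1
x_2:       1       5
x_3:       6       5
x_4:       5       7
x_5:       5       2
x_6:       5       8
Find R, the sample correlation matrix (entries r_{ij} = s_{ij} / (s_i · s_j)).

Step 1 — column means:
  mean(X) = (8 + 1 + 6 + 5 + 5 + 5) / 6 = 30/6 = 5
  mean(Y) = (1 + 5 + 5 + 7 + 2 + 8) / 6 = 28/6 = 4.6667

Step 2 — sample variances and covariances s[i,j] = (1/(n-1)) · Σ_k (x_{k,i} - mean_i) · (x_{k,j} - mean_j), with n-1 = 5:
  s[X,X] = ((3)·(3) + (-4)·(-4) + (1)·(1) + (0)·(0) + (0)·(0) + (0)·(0)) / 5 = 26/5 = 5.2
  s[X,Y] = ((3)·(-3.6667) + (-4)·(0.3333) + (1)·(0.3333) + (0)·(2.3333) + (0)·(-2.6667) + (0)·(3.3333)) / 5 = -12/5 = -2.4
  s[Y,Y] = ((-3.6667)·(-3.6667) + (0.3333)·(0.3333) + (0.3333)·(0.3333) + (2.3333)·(2.3333) + (-2.6667)·(-2.6667) + (3.3333)·(3.3333)) / 5 = 37.3333/5 = 7.4667
  Sample standard deviations s_i = √(s[i,i]):
  s(X) = √(5.2) = 2.2804
  s(Y) = √(7.4667) = 2.7325

Step 3 — r_{ij} = s_{ij} / (s_i · s_j):
  r[X,X] = 1 (diagonal).
  r[X,Y] = -2.4 / (2.2804 · 2.7325) = -2.4 / 6.2311 = -0.3852
  r[Y,Y] = 1 (diagonal).

R is symmetric with unit diagonal. Assembling:

R = [[1, -0.3852],
 [-0.3852, 1]]


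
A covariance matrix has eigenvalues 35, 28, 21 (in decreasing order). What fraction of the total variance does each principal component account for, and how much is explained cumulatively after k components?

Step 1 — total variance = trace(Sigma) = Σ λ_i = 35 + 28 + 21 = 84.

Step 2 — fraction explained by component i = λ_i / Σ λ:
  PC1: 35/84 = 0.4167
  PC2: 28/84 = 0.3333
  PC3: 21/84 = 0.25

Step 3 — cumulative fraction after k components = (λ_1 + ... + λ_k) / Σ λ:
  k = 1: 35/84 = 0.4167
  k = 2: (35 + 28)/84 = 63/84 = 0.75
  k = 3: (35 + 28 + 21)/84 = 84/84 = 1

Summary (fraction, with percent):

explained: PC1 0.4167 (41.67%), PC2 0.3333 (33.33%), PC3 0.25 (25%);  cumulative: 0.4167, 0.75, 1


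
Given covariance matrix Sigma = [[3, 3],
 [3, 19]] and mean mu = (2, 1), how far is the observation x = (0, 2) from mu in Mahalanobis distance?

Step 1 — centre the observation: (x - mu) = (-2, 1).

Step 2 — invert Sigma. det(Sigma) = 3·19 - (3)² = 48.
  Sigma^{-1} = (1/det) · [[d, -b], [-b, a]] = [[0.3958, -0.0625],
 [-0.0625, 0.0625]].

Step 3 — form the quadratic (x - mu)^T · Sigma^{-1} · (x - mu):
  Sigma^{-1} · (x - mu) = (-0.8542, 0.1875).
  (x - mu)^T · [Sigma^{-1} · (x - mu)] = (-2)·(-0.8542) + (1)·(0.1875) = 1.8958.

Step 4 — take square root: d = √(1.8958) ≈ 1.3769.

d(x, mu) = √(1.8958) ≈ 1.3769


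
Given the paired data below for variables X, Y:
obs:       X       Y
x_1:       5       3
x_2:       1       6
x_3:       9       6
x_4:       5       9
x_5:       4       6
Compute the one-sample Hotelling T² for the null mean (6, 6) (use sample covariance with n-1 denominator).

Step 1 — sample mean vector:
  mean(X) = (5 + 1 + 9 + 5 + 4) / 5 = 24/5 = 4.8
  mean(Y) = (3 + 6 + 6 + 9 + 6) / 5 = 30/5 = 6
  x̄ = (4.8, 6),  deviation x̄ - mu_0 = (4.8, 6) - (6, 6) = (-1.2, 0).

Step 2 — sample covariance matrix, S[i,j] = (1/(n-1)) · Σ_k (x_{k,i} - mean_i) · (x_{k,j} - mean_j), divisor n-1 = 4:
  S[X,X] = ((0.2)·(0.2) + (-3.8)·(-3.8) + (4.2)·(4.2) + (0.2)·(0.2) + (-0.8)·(-0.8)) / 4 = 32.8/4 = 8.2
  S[X,Y] = ((0.2)·(-3) + (-3.8)·(0) + (4.2)·(0) + (0.2)·(3) + (-0.8)·(0)) / 4 = 0/4 = 0
  S[Y,Y] = ((-3)·(-3) + (0)·(0) + (0)·(0) + (3)·(3) + (0)·(0)) / 4 = 18/4 = 4.5
  S = [[8.2, 0],
 [0, 4.5]].

Step 3 — invert S. det(S) = 8.2·4.5 - (0)² = 36.9.
  S^{-1} = (1/det) · [[d, -b], [-b, a]] = [[0.122, 0],
 [0, 0.2222]].

Step 4 — quadratic form (x̄ - mu_0)^T · S^{-1} · (x̄ - mu_0):
  S^{-1} · (x̄ - mu_0) = (-0.1463, 0),
  (x̄ - mu_0)^T · [...] = (-1.2)·(-0.1463) + (0)·(0) = 0.1756.

Step 5 — scale by n: T² = 5 · 0.1756 = 0.878.

T² ≈ 0.878


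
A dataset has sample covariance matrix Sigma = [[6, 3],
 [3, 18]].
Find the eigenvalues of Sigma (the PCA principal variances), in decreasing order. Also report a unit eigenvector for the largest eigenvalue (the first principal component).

Step 1 — characteristic polynomial of 2×2 Sigma:
  det(Sigma - λI) = λ² - trace · λ + det = 0.
  trace = 6 + 18 = 24, det = 6·18 - (3)² = 99.
Step 2 — discriminant:
  Δ = trace² - 4·det = 576 - 396 = 180.
Step 3 — eigenvalues:
  λ = (trace ± √Δ)/2 = (24 ± 13.4164)/2,
  λ_1 = 18.7082,  λ_2 = 5.2918.

Step 4 — unit eigenvector for λ_1: solve (Sigma - λ_1 I)v = 0. First row:
  (6 - 18.7082)·v_x + (3)·v_y = 0, i.e. (-12.7082)·v_x + (3)·v_y = 0,
  so v ∝ (b, λ_1 - a) = (3, 12.7082) = u.
  ||u|| = √((3)² + (12.7082)²) = √(170.4984) ≈ 13.0575,
  v_1 = u/||u|| ≈ (0.2298, 0.9732) (||v_1|| = 1).

λ_1 = 18.7082,  λ_2 = 5.2918;  v_1 ≈ (0.2298, 0.9732)


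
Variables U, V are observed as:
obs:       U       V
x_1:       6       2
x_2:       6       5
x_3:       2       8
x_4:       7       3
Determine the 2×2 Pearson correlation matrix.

Step 1 — column means:
  mean(U) = (6 + 6 + 2 + 7) / 4 = 21/4 = 5.25
  mean(V) = (2 + 5 + 8 + 3) / 4 = 18/4 = 4.5

Step 2 — sample variances and covariances s[i,j] = (1/(n-1)) · Σ_k (x_{k,i} - mean_i) · (x_{k,j} - mean_j), with n-1 = 3:
  s[U,U] = ((0.75)·(0.75) + (0.75)·(0.75) + (-3.25)·(-3.25) + (1.75)·(1.75)) / 3 = 14.75/3 = 4.9167
  s[U,V] = ((0.75)·(-2.5) + (0.75)·(0.5) + (-3.25)·(3.5) + (1.75)·(-1.5)) / 3 = -15.5/3 = -5.1667
  s[V,V] = ((-2.5)·(-2.5) + (0.5)·(0.5) + (3.5)·(3.5) + (-1.5)·(-1.5)) / 3 = 21/3 = 7
  Sample standard deviations s_i = √(s[i,i]):
  s(U) = √(4.9167) = 2.2174
  s(V) = √(7) = 2.6458

Step 3 — r_{ij} = s_{ij} / (s_i · s_j):
  r[U,U] = 1 (diagonal).
  r[U,V] = -5.1667 / (2.2174 · 2.6458) = -5.1667 / 5.8666 = -0.8807
  r[V,V] = 1 (diagonal).

R is symmetric with unit diagonal. Assembling:

R = [[1, -0.8807],
 [-0.8807, 1]]


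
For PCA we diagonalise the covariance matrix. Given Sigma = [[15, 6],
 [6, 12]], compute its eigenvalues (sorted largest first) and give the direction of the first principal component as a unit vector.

Step 1 — characteristic polynomial of 2×2 Sigma:
  det(Sigma - λI) = λ² - trace · λ + det = 0.
  trace = 15 + 12 = 27, det = 15·12 - (6)² = 144.
Step 2 — discriminant:
  Δ = trace² - 4·det = 729 - 576 = 153.
Step 3 — eigenvalues:
  λ = (trace ± √Δ)/2 = (27 ± 12.3693)/2,
  λ_1 = 19.6847,  λ_2 = 7.3153.

Step 4 — unit eigenvector for λ_1: solve (Sigma - λ_1 I)v = 0. First row:
  (15 - 19.6847)·v_x + (6)·v_y = 0, i.e. (-4.6847)·v_x + (6)·v_y = 0,
  so v ∝ (b, λ_1 - a) = (6, 4.6847) = u.
  ||u|| = √((6)² + (4.6847)²) = √(57.946) ≈ 7.6122,
  v_1 = u/||u|| ≈ (0.7882, 0.6154) (||v_1|| = 1).

λ_1 = 19.6847,  λ_2 = 7.3153;  v_1 ≈ (0.7882, 0.6154)


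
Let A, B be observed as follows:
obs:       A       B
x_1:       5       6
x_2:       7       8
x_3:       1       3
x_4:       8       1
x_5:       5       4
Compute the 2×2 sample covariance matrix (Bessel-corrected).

Step 1 — column means:
  mean(A) = (5 + 7 + 1 + 8 + 5) / 5 = 26/5 = 5.2
  mean(B) = (6 + 8 + 3 + 1 + 4) / 5 = 22/5 = 4.4

Step 2 — sample covariance S[i,j] = (1/(n-1)) · Σ_k (x_{k,i} - mean_i) · (x_{k,j} - mean_j), with n-1 = 4.
  S[A,A] = ((-0.2)·(-0.2) + (1.8)·(1.8) + (-4.2)·(-4.2) + (2.8)·(2.8) + (-0.2)·(-0.2)) / 4 = 28.8/4 = 7.2
  S[A,B] = ((-0.2)·(1.6) + (1.8)·(3.6) + (-4.2)·(-1.4) + (2.8)·(-3.4) + (-0.2)·(-0.4)) / 4 = 2.6/4 = 0.65
  S[B,B] = ((1.6)·(1.6) + (3.6)·(3.6) + (-1.4)·(-1.4) + (-3.4)·(-3.4) + (-0.4)·(-0.4)) / 4 = 29.2/4 = 7.3

S is symmetric (S[j,i] = S[i,j]). Assembling:

S = [[7.2, 0.65],
 [0.65, 7.3]]


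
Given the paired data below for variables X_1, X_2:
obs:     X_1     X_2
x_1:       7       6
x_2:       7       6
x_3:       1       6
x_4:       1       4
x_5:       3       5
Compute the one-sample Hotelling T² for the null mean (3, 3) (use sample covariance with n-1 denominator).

Step 1 — sample mean vector:
  mean(X_1) = (7 + 7 + 1 + 1 + 3) / 5 = 19/5 = 3.8
  mean(X_2) = (6 + 6 + 6 + 4 + 5) / 5 = 27/5 = 5.4
  x̄ = (3.8, 5.4),  deviation x̄ - mu_0 = (3.8, 5.4) - (3, 3) = (0.8, 2.4).

Step 2 — sample covariance matrix, S[i,j] = (1/(n-1)) · Σ_k (x_{k,i} - mean_i) · (x_{k,j} - mean_j), divisor n-1 = 4:
  S[X_1,X_1] = ((3.2)·(3.2) + (3.2)·(3.2) + (-2.8)·(-2.8) + (-2.8)·(-2.8) + (-0.8)·(-0.8)) / 4 = 36.8/4 = 9.2
  S[X_1,X_2] = ((3.2)·(0.6) + (3.2)·(0.6) + (-2.8)·(0.6) + (-2.8)·(-1.4) + (-0.8)·(-0.4)) / 4 = 6.4/4 = 1.6
  S[X_2,X_2] = ((0.6)·(0.6) + (0.6)·(0.6) + (0.6)·(0.6) + (-1.4)·(-1.4) + (-0.4)·(-0.4)) / 4 = 3.2/4 = 0.8
  S = [[9.2, 1.6],
 [1.6, 0.8]].

Step 3 — invert S. det(S) = 9.2·0.8 - (1.6)² = 4.8.
  S^{-1} = (1/det) · [[d, -b], [-b, a]] = [[0.1667, -0.3333],
 [-0.3333, 1.9167]].

Step 4 — quadratic form (x̄ - mu_0)^T · S^{-1} · (x̄ - mu_0):
  S^{-1} · (x̄ - mu_0) = (-0.6667, 4.3333),
  (x̄ - mu_0)^T · [...] = (0.8)·(-0.6667) + (2.4)·(4.3333) = 9.8667.

Step 5 — scale by n: T² = 5 · 9.8667 = 49.3333.

T² ≈ 49.3333


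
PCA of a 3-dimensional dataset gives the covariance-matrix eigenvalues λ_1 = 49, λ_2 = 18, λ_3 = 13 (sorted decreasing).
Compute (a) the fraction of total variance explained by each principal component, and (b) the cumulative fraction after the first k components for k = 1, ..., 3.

Step 1 — total variance = trace(Sigma) = Σ λ_i = 49 + 18 + 13 = 80.

Step 2 — fraction explained by component i = λ_i / Σ λ:
  PC1: 49/80 = 0.6125
  PC2: 18/80 = 0.225
  PC3: 13/80 = 0.1625

Step 3 — cumulative fraction after k components = (λ_1 + ... + λ_k) / Σ λ:
  k = 1: 49/80 = 0.6125
  k = 2: (49 + 18)/80 = 67/80 = 0.8375
  k = 3: (49 + 18 + 13)/80 = 80/80 = 1

Summary (fraction, with percent):

explained: PC1 0.6125 (61.25%), PC2 0.225 (22.5%), PC3 0.1625 (16.25%);  cumulative: 0.6125, 0.8375, 1


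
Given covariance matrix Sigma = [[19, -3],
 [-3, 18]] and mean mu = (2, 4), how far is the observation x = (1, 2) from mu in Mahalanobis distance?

Step 1 — centre the observation: (x - mu) = (-1, -2).

Step 2 — invert Sigma. det(Sigma) = 19·18 - (-3)² = 333.
  Sigma^{-1} = (1/det) · [[d, -b], [-b, a]] = [[0.0541, 0.009],
 [0.009, 0.0571]].

Step 3 — form the quadratic (x - mu)^T · Sigma^{-1} · (x - mu):
  Sigma^{-1} · (x - mu) = (-0.0721, -0.1231).
  (x - mu)^T · [Sigma^{-1} · (x - mu)] = (-1)·(-0.0721) + (-2)·(-0.1231) = 0.3183.

Step 4 — take square root: d = √(0.3183) ≈ 0.5642.

d(x, mu) = √(0.3183) ≈ 0.5642


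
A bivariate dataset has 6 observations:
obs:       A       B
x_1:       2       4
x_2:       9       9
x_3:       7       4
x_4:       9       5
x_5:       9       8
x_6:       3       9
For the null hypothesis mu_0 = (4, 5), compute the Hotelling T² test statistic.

Step 1 — sample mean vector:
  mean(A) = (2 + 9 + 7 + 9 + 9 + 3) / 6 = 39/6 = 6.5
  mean(B) = (4 + 9 + 4 + 5 + 8 + 9) / 6 = 39/6 = 6.5
  x̄ = (6.5, 6.5),  deviation x̄ - mu_0 = (6.5, 6.5) - (4, 5) = (2.5, 1.5).

Step 2 — sample covariance matrix, S[i,j] = (1/(n-1)) · Σ_k (x_{k,i} - mean_i) · (x_{k,j} - mean_j), divisor n-1 = 5:
  S[A,A] = ((-4.5)·(-4.5) + (2.5)·(2.5) + (0.5)·(0.5) + (2.5)·(2.5) + (2.5)·(2.5) + (-3.5)·(-3.5)) / 5 = 51.5/5 = 10.3
  S[A,B] = ((-4.5)·(-2.5) + (2.5)·(2.5) + (0.5)·(-2.5) + (2.5)·(-1.5) + (2.5)·(1.5) + (-3.5)·(2.5)) / 5 = 7.5/5 = 1.5
  S[B,B] = ((-2.5)·(-2.5) + (2.5)·(2.5) + (-2.5)·(-2.5) + (-1.5)·(-1.5) + (1.5)·(1.5) + (2.5)·(2.5)) / 5 = 29.5/5 = 5.9
  S = [[10.3, 1.5],
 [1.5, 5.9]].

Step 3 — invert S. det(S) = 10.3·5.9 - (1.5)² = 58.52.
  S^{-1} = (1/det) · [[d, -b], [-b, a]] = [[0.1008, -0.0256],
 [-0.0256, 0.176]].

Step 4 — quadratic form (x̄ - mu_0)^T · S^{-1} · (x̄ - mu_0):
  S^{-1} · (x̄ - mu_0) = (0.2136, 0.1999),
  (x̄ - mu_0)^T · [...] = (2.5)·(0.2136) + (1.5)·(0.1999) = 0.8339.

Step 5 — scale by n: T² = 6 · 0.8339 = 5.0034.

T² ≈ 5.0034


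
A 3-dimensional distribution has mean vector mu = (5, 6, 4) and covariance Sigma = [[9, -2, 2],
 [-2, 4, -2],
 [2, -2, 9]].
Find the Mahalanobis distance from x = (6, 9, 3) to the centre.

Step 1 — centre the observation: (x - mu) = (1, 3, -1).

Step 2 — invert Sigma (cofactor / det for 3×3, or solve directly):
  Sigma^{-1} = [[0.127, 0.0556, -0.0159],
 [0.0556, 0.3056, 0.0556],
 [-0.0159, 0.0556, 0.127]].

Step 3 — form the quadratic (x - mu)^T · Sigma^{-1} · (x - mu):
  Sigma^{-1} · (x - mu) = (0.3095, 0.9167, 0.0238).
  (x - mu)^T · [Sigma^{-1} · (x - mu)] = (1)·(0.3095) + (3)·(0.9167) + (-1)·(0.0238) = 3.0357.

Step 4 — take square root: d = √(3.0357) ≈ 1.7423.

d(x, mu) = √(3.0357) ≈ 1.7423


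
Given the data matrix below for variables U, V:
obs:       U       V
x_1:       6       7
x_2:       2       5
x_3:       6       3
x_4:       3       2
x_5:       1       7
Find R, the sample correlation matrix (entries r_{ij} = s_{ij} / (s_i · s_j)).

Step 1 — column means:
  mean(U) = (6 + 2 + 6 + 3 + 1) / 5 = 18/5 = 3.6
  mean(V) = (7 + 5 + 3 + 2 + 7) / 5 = 24/5 = 4.8

Step 2 — sample variances and covariances s[i,j] = (1/(n-1)) · Σ_k (x_{k,i} - mean_i) · (x_{k,j} - mean_j), with n-1 = 4:
  s[U,U] = ((2.4)·(2.4) + (-1.6)·(-1.6) + (2.4)·(2.4) + (-0.6)·(-0.6) + (-2.6)·(-2.6)) / 4 = 21.2/4 = 5.3
  s[U,V] = ((2.4)·(2.2) + (-1.6)·(0.2) + (2.4)·(-1.8) + (-0.6)·(-2.8) + (-2.6)·(2.2)) / 4 = -3.4/4 = -0.85
  s[V,V] = ((2.2)·(2.2) + (0.2)·(0.2) + (-1.8)·(-1.8) + (-2.8)·(-2.8) + (2.2)·(2.2)) / 4 = 20.8/4 = 5.2
  Sample standard deviations s_i = √(s[i,i]):
  s(U) = √(5.3) = 2.3022
  s(V) = √(5.2) = 2.2804

Step 3 — r_{ij} = s_{ij} / (s_i · s_j):
  r[U,U] = 1 (diagonal).
  r[U,V] = -0.85 / (2.3022 · 2.2804) = -0.85 / 5.2498 = -0.1619
  r[V,V] = 1 (diagonal).

R is symmetric with unit diagonal. Assembling:

R = [[1, -0.1619],
 [-0.1619, 1]]


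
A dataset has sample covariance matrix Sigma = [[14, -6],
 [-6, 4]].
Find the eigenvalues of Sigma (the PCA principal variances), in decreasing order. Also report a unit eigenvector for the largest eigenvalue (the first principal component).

Step 1 — characteristic polynomial of 2×2 Sigma:
  det(Sigma - λI) = λ² - trace · λ + det = 0.
  trace = 14 + 4 = 18, det = 14·4 - (-6)² = 20.
Step 2 — discriminant:
  Δ = trace² - 4·det = 324 - 80 = 244.
Step 3 — eigenvalues:
  λ = (trace ± √Δ)/2 = (18 ± 15.6205)/2,
  λ_1 = 16.8102,  λ_2 = 1.1898.

Step 4 — unit eigenvector for λ_1: solve (Sigma - λ_1 I)v = 0. First row:
  (14 - 16.8102)·v_x + (-6)·v_y = 0, i.e. (-2.8102)·v_x + (-6)·v_y = 0,
  so v ∝ (b, λ_1 - a) = (-6, 2.8102); multiply by -1 so the first entry is positive: u = (6, -2.8102).
  ||u|| = √((6)² + (-2.8102)²) = √(43.8975) ≈ 6.6255,
  v_1 = u/||u|| ≈ (0.9056, -0.4242) (||v_1|| = 1).

λ_1 = 16.8102,  λ_2 = 1.1898;  v_1 ≈ (0.9056, -0.4242)


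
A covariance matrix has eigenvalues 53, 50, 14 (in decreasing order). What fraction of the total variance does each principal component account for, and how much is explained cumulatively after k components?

Step 1 — total variance = trace(Sigma) = Σ λ_i = 53 + 50 + 14 = 117.

Step 2 — fraction explained by component i = λ_i / Σ λ:
  PC1: 53/117 = 0.453
  PC2: 50/117 = 0.4274
  PC3: 14/117 = 0.1197

Step 3 — cumulative fraction after k components = (λ_1 + ... + λ_k) / Σ λ:
  k = 1: 53/117 = 0.453
  k = 2: (53 + 50)/117 = 103/117 = 0.8803
  k = 3: (53 + 50 + 14)/117 = 117/117 = 1

Summary (fraction, with percent):

explained: PC1 0.453 (45.3%), PC2 0.4274 (42.74%), PC3 0.1197 (11.97%);  cumulative: 0.453, 0.8803, 1


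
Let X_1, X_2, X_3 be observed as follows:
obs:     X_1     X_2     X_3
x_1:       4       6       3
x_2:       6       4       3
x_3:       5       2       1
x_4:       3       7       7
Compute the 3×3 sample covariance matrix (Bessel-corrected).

Step 1 — column means:
  mean(X_1) = (4 + 6 + 5 + 3) / 4 = 18/4 = 4.5
  mean(X_2) = (6 + 4 + 2 + 7) / 4 = 19/4 = 4.75
  mean(X_3) = (3 + 3 + 1 + 7) / 4 = 14/4 = 3.5

Step 2 — sample covariance S[i,j] = (1/(n-1)) · Σ_k (x_{k,i} - mean_i) · (x_{k,j} - mean_j), with n-1 = 3.
  S[X_1,X_1] = ((-0.5)·(-0.5) + (1.5)·(1.5) + (0.5)·(0.5) + (-1.5)·(-1.5)) / 3 = 5/3 = 1.6667
  S[X_1,X_2] = ((-0.5)·(1.25) + (1.5)·(-0.75) + (0.5)·(-2.75) + (-1.5)·(2.25)) / 3 = -6.5/3 = -2.1667
  S[X_1,X_3] = ((-0.5)·(-0.5) + (1.5)·(-0.5) + (0.5)·(-2.5) + (-1.5)·(3.5)) / 3 = -7/3 = -2.3333
  S[X_2,X_2] = ((1.25)·(1.25) + (-0.75)·(-0.75) + (-2.75)·(-2.75) + (2.25)·(2.25)) / 3 = 14.75/3 = 4.9167
  S[X_2,X_3] = ((1.25)·(-0.5) + (-0.75)·(-0.5) + (-2.75)·(-2.5) + (2.25)·(3.5)) / 3 = 14.5/3 = 4.8333
  S[X_3,X_3] = ((-0.5)·(-0.5) + (-0.5)·(-0.5) + (-2.5)·(-2.5) + (3.5)·(3.5)) / 3 = 19/3 = 6.3333

S is symmetric (S[j,i] = S[i,j]). Assembling:

S = [[1.6667, -2.1667, -2.3333],
 [-2.1667, 4.9167, 4.8333],
 [-2.3333, 4.8333, 6.3333]]


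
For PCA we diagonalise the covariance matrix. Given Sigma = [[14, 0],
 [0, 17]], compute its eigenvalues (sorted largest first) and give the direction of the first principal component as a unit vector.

Step 1 — characteristic polynomial of 2×2 Sigma:
  det(Sigma - λI) = λ² - trace · λ + det = 0.
  trace = 14 + 17 = 31, det = 14·17 - (0)² = 238.
Step 2 — discriminant:
  Δ = trace² - 4·det = 961 - 952 = 9.
Step 3 — eigenvalues:
  λ = (trace ± √Δ)/2 = (31 ± 3)/2,
  λ_1 = 17,  λ_2 = 14.

Step 4 — unit eigenvector for λ_1: Sigma is diagonal, so its eigenvectors are the coordinate axes. λ_1 = 17 is the diagonal entry on the second coordinate axis, hence
  v_1 = (0, 1) (||v_1|| = 1).

λ_1 = 17,  λ_2 = 14;  v_1 ≈ (0, 1)


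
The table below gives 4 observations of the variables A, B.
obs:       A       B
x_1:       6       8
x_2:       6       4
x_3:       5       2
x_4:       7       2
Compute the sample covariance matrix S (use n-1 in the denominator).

Step 1 — column means:
  mean(A) = (6 + 6 + 5 + 7) / 4 = 24/4 = 6
  mean(B) = (8 + 4 + 2 + 2) / 4 = 16/4 = 4

Step 2 — sample covariance S[i,j] = (1/(n-1)) · Σ_k (x_{k,i} - mean_i) · (x_{k,j} - mean_j), with n-1 = 3.
  S[A,A] = ((0)·(0) + (0)·(0) + (-1)·(-1) + (1)·(1)) / 3 = 2/3 = 0.6667
  S[A,B] = ((0)·(4) + (0)·(0) + (-1)·(-2) + (1)·(-2)) / 3 = 0/3 = 0
  S[B,B] = ((4)·(4) + (0)·(0) + (-2)·(-2) + (-2)·(-2)) / 3 = 24/3 = 8

S is symmetric (S[j,i] = S[i,j]). Assembling:

S = [[0.6667, 0],
 [0, 8]]


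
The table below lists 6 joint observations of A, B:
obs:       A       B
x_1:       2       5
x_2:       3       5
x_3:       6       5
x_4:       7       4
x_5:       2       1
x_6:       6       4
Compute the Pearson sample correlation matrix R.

Step 1 — column means:
  mean(A) = (2 + 3 + 6 + 7 + 2 + 6) / 6 = 26/6 = 4.3333
  mean(B) = (5 + 5 + 5 + 4 + 1 + 4) / 6 = 24/6 = 4

Step 2 — sample variances and covariances s[i,j] = (1/(n-1)) · Σ_k (x_{k,i} - mean_i) · (x_{k,j} - mean_j), with n-1 = 5:
  s[A,A] = ((-2.3333)·(-2.3333) + (-1.3333)·(-1.3333) + (1.6667)·(1.6667) + (2.6667)·(2.6667) + (-2.3333)·(-2.3333) + (1.6667)·(1.6667)) / 5 = 25.3333/5 = 5.0667
  s[A,B] = ((-2.3333)·(1) + (-1.3333)·(1) + (1.6667)·(1) + (2.6667)·(0) + (-2.3333)·(-3) + (1.6667)·(0)) / 5 = 5/5 = 1
  s[B,B] = ((1)·(1) + (1)·(1) + (1)·(1) + (0)·(0) + (-3)·(-3) + (0)·(0)) / 5 = 12/5 = 2.4
  Sample standard deviations s_i = √(s[i,i]):
  s(A) = √(5.0667) = 2.2509
  s(B) = √(2.4) = 1.5492

Step 3 — r_{ij} = s_{ij} / (s_i · s_j):
  r[A,A] = 1 (diagonal).
  r[A,B] = 1 / (2.2509 · 1.5492) = 1 / 3.4871 = 0.2868
  r[B,B] = 1 (diagonal).

R is symmetric with unit diagonal. Assembling:

R = [[1, 0.2868],
 [0.2868, 1]]


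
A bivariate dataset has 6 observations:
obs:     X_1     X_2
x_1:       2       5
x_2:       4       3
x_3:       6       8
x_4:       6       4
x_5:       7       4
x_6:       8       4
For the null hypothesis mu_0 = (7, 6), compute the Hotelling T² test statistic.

Step 1 — sample mean vector:
  mean(X_1) = (2 + 4 + 6 + 6 + 7 + 8) / 6 = 33/6 = 5.5
  mean(X_2) = (5 + 3 + 8 + 4 + 4 + 4) / 6 = 28/6 = 4.6667
  x̄ = (5.5, 4.6667),  deviation x̄ - mu_0 = (5.5, 4.6667) - (7, 6) = (-1.5, -1.3333).

Step 2 — sample covariance matrix, S[i,j] = (1/(n-1)) · Σ_k (x_{k,i} - mean_i) · (x_{k,j} - mean_j), divisor n-1 = 5:
  S[X_1,X_1] = ((-3.5)·(-3.5) + (-1.5)·(-1.5) + (0.5)·(0.5) + (0.5)·(0.5) + (1.5)·(1.5) + (2.5)·(2.5)) / 5 = 23.5/5 = 4.7
  S[X_1,X_2] = ((-3.5)·(0.3333) + (-1.5)·(-1.6667) + (0.5)·(3.3333) + (0.5)·(-0.6667) + (1.5)·(-0.6667) + (2.5)·(-0.6667)) / 5 = 0/5 = 0
  S[X_2,X_2] = ((0.3333)·(0.3333) + (-1.6667)·(-1.6667) + (3.3333)·(3.3333) + (-0.6667)·(-0.6667) + (-0.6667)·(-0.6667) + (-0.6667)·(-0.6667)) / 5 = 15.3333/5 = 3.0667
  S = [[4.7, 0],
 [0, 3.0667]].

Step 3 — invert S. det(S) = 4.7·3.0667 - (0)² = 14.4133.
  S^{-1} = (1/det) · [[d, -b], [-b, a]] = [[0.2128, 0],
 [0, 0.3261]].

Step 4 — quadratic form (x̄ - mu_0)^T · S^{-1} · (x̄ - mu_0):
  S^{-1} · (x̄ - mu_0) = (-0.3191, -0.4348),
  (x̄ - mu_0)^T · [...] = (-1.5)·(-0.3191) + (-1.3333)·(-0.4348) = 1.0584.

Step 5 — scale by n: T² = 6 · 1.0584 = 6.3506.

T² ≈ 6.3506


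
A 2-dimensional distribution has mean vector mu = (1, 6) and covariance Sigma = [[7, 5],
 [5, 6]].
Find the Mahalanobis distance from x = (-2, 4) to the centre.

Step 1 — centre the observation: (x - mu) = (-3, -2).

Step 2 — invert Sigma. det(Sigma) = 7·6 - (5)² = 17.
  Sigma^{-1} = (1/det) · [[d, -b], [-b, a]] = [[0.3529, -0.2941],
 [-0.2941, 0.4118]].

Step 3 — form the quadratic (x - mu)^T · Sigma^{-1} · (x - mu):
  Sigma^{-1} · (x - mu) = (-0.4706, 0.0588).
  (x - mu)^T · [Sigma^{-1} · (x - mu)] = (-3)·(-0.4706) + (-2)·(0.0588) = 1.2941.

Step 4 — take square root: d = √(1.2941) ≈ 1.1376.

d(x, mu) = √(1.2941) ≈ 1.1376


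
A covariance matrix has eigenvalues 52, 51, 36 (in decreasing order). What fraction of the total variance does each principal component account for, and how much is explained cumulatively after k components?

Step 1 — total variance = trace(Sigma) = Σ λ_i = 52 + 51 + 36 = 139.

Step 2 — fraction explained by component i = λ_i / Σ λ:
  PC1: 52/139 = 0.3741
  PC2: 51/139 = 0.3669
  PC3: 36/139 = 0.259

Step 3 — cumulative fraction after k components = (λ_1 + ... + λ_k) / Σ λ:
  k = 1: 52/139 = 0.3741
  k = 2: (52 + 51)/139 = 103/139 = 0.741
  k = 3: (52 + 51 + 36)/139 = 139/139 = 1

Summary (fraction, with percent):

explained: PC1 0.3741 (37.41%), PC2 0.3669 (36.69%), PC3 0.259 (25.9%);  cumulative: 0.3741, 0.741, 1


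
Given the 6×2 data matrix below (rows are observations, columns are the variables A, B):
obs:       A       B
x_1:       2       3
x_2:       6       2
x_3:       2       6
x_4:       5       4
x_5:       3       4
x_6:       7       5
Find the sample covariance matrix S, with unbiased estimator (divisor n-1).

Step 1 — column means:
  mean(A) = (2 + 6 + 2 + 5 + 3 + 7) / 6 = 25/6 = 4.1667
  mean(B) = (3 + 2 + 6 + 4 + 4 + 5) / 6 = 24/6 = 4

Step 2 — sample covariance S[i,j] = (1/(n-1)) · Σ_k (x_{k,i} - mean_i) · (x_{k,j} - mean_j), with n-1 = 5.
  S[A,A] = ((-2.1667)·(-2.1667) + (1.8333)·(1.8333) + (-2.1667)·(-2.1667) + (0.8333)·(0.8333) + (-1.1667)·(-1.1667) + (2.8333)·(2.8333)) / 5 = 22.8333/5 = 4.5667
  S[A,B] = ((-2.1667)·(-1) + (1.8333)·(-2) + (-2.1667)·(2) + (0.8333)·(0) + (-1.1667)·(0) + (2.8333)·(1)) / 5 = -3/5 = -0.6
  S[B,B] = ((-1)·(-1) + (-2)·(-2) + (2)·(2) + (0)·(0) + (0)·(0) + (1)·(1)) / 5 = 10/5 = 2

S is symmetric (S[j,i] = S[i,j]). Assembling:

S = [[4.5667, -0.6],
 [-0.6, 2]]


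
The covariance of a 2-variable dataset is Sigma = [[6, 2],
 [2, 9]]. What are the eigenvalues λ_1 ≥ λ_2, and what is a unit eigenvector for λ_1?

Step 1 — characteristic polynomial of 2×2 Sigma:
  det(Sigma - λI) = λ² - trace · λ + det = 0.
  trace = 6 + 9 = 15, det = 6·9 - (2)² = 50.
Step 2 — discriminant:
  Δ = trace² - 4·det = 225 - 200 = 25.
Step 3 — eigenvalues:
  λ = (trace ± √Δ)/2 = (15 ± 5)/2,
  λ_1 = 10,  λ_2 = 5.

Step 4 — unit eigenvector for λ_1: solve (Sigma - λ_1 I)v = 0. First row:
  (6 - 10)·v_x + (2)·v_y = 0, i.e. (-4)·v_x + (2)·v_y = 0,
  so v ∝ (b, λ_1 - a) = (2, 4) = u.
  ||u|| = √((2)² + (4)²) = √(20) ≈ 4.4721,
  v_1 = u/||u|| ≈ (0.4472, 0.8944) (||v_1|| = 1).

λ_1 = 10,  λ_2 = 5;  v_1 ≈ (0.4472, 0.8944)


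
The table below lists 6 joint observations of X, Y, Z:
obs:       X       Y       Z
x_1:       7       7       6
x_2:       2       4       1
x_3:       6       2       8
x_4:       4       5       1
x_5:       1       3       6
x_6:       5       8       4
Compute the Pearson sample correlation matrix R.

Step 1 — column means:
  mean(X) = (7 + 2 + 6 + 4 + 1 + 5) / 6 = 25/6 = 4.1667
  mean(Y) = (7 + 4 + 2 + 5 + 3 + 8) / 6 = 29/6 = 4.8333
  mean(Z) = (6 + 1 + 8 + 1 + 6 + 4) / 6 = 26/6 = 4.3333

Step 2 — sample variances and covariances s[i,j] = (1/(n-1)) · Σ_k (x_{k,i} - mean_i) · (x_{k,j} - mean_j), with n-1 = 5:
  s[X,X] = ((2.8333)·(2.8333) + (-2.1667)·(-2.1667) + (1.8333)·(1.8333) + (-0.1667)·(-0.1667) + (-3.1667)·(-3.1667) + (0.8333)·(0.8333)) / 5 = 26.8333/5 = 5.3667
  s[X,Y] = ((2.8333)·(2.1667) + (-2.1667)·(-0.8333) + (1.8333)·(-2.8333) + (-0.1667)·(0.1667) + (-3.1667)·(-1.8333) + (0.8333)·(3.1667)) / 5 = 11.1667/5 = 2.2333
  s[X,Z] = ((2.8333)·(1.6667) + (-2.1667)·(-3.3333) + (1.8333)·(3.6667) + (-0.1667)·(-3.3333) + (-3.1667)·(1.6667) + (0.8333)·(-0.3333)) / 5 = 13.6667/5 = 2.7333
  s[Y,Y] = ((2.1667)·(2.1667) + (-0.8333)·(-0.8333) + (-2.8333)·(-2.8333) + (0.1667)·(0.1667) + (-1.8333)·(-1.8333) + (3.1667)·(3.1667)) / 5 = 26.8333/5 = 5.3667
  s[Y,Z] = ((2.1667)·(1.6667) + (-0.8333)·(-3.3333) + (-2.8333)·(3.6667) + (0.1667)·(-3.3333) + (-1.8333)·(1.6667) + (3.1667)·(-0.3333)) / 5 = -8.6667/5 = -1.7333
  s[Z,Z] = ((1.6667)·(1.6667) + (-3.3333)·(-3.3333) + (3.6667)·(3.6667) + (-3.3333)·(-3.3333) + (1.6667)·(1.6667) + (-0.3333)·(-0.3333)) / 5 = 41.3333/5 = 8.2667
  Sample standard deviations s_i = √(s[i,i]):
  s(X) = √(5.3667) = 2.3166
  s(Y) = √(5.3667) = 2.3166
  s(Z) = √(8.2667) = 2.8752

Step 3 — r_{ij} = s_{ij} / (s_i · s_j):
  r[X,X] = 1 (diagonal).
  r[X,Y] = 2.2333 / (2.3166 · 2.3166) = 2.2333 / 5.3667 = 0.4161
  r[X,Z] = 2.7333 / (2.3166 · 2.8752) = 2.7333 / 6.6607 = 0.4104
  r[Y,Y] = 1 (diagonal).
  r[Y,Z] = -1.7333 / (2.3166 · 2.8752) = -1.7333 / 6.6607 = -0.2602
  r[Z,Z] = 1 (diagonal).

R is symmetric with unit diagonal. Assembling:

R = [[1, 0.4161, 0.4104],
 [0.4161, 1, -0.2602],
 [0.4104, -0.2602, 1]]


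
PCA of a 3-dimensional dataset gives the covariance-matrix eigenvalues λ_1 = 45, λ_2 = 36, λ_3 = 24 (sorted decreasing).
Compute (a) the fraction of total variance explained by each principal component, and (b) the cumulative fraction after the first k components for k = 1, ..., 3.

Step 1 — total variance = trace(Sigma) = Σ λ_i = 45 + 36 + 24 = 105.

Step 2 — fraction explained by component i = λ_i / Σ λ:
  PC1: 45/105 = 0.4286
  PC2: 36/105 = 0.3429
  PC3: 24/105 = 0.2286

Step 3 — cumulative fraction after k components = (λ_1 + ... + λ_k) / Σ λ:
  k = 1: 45/105 = 0.4286
  k = 2: (45 + 36)/105 = 81/105 = 0.7714
  k = 3: (45 + 36 + 24)/105 = 105/105 = 1

Summary (fraction, with percent):

explained: PC1 0.4286 (42.86%), PC2 0.3429 (34.29%), PC3 0.2286 (22.86%);  cumulative: 0.4286, 0.7714, 1
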